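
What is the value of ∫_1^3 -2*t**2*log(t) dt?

Integrate by parts once (u = ln t, dv = -2*t**2 dt).
An antiderivative is F(t) = -2*t**3*(3*log(t) - 1)/9.
Then F(3) - F(1) = (6 - 18*log(3)) - (2/9) = 52/9 - 18*log(3).

52/9 - 18*log(3)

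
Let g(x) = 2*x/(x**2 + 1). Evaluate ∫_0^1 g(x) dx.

Let u = x**2 + 1, so du = 2*x dx. When x = 0, u = 1; when x = 1, u = 2.
The integral becomes ∫ 1/u du from 1 to 2, with antiderivative log(u).
Back in x: F(x) = log(x**2 + 1).
Then F(1) - F(0) = (log(2)) - (0) = log(2).

log(2)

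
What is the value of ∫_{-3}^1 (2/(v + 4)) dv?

log(25)

An antiderivative is F(v) = 2*log(v + 4).
Then F(1) - F(-3) = (log(25)) - (0) = log(25).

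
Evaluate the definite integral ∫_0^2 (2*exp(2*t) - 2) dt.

-5 + exp(4)

An antiderivative is F(t) = exp(2*t) - 2*t.
Then F(2) - F(0) = (-4 + exp(4)) - (1) = -5 + exp(4).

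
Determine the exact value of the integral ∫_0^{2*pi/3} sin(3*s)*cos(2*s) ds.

9/10

Use the identity sin(3*s)cos(2*s) = [sin(5*s) + sin(s)]/2.
An antiderivative is F(s) = -cos(s)/2 - cos(5*s)/10.
Then F(2*pi/3) - F(0) = (3/10) - (-3/5) = 9/10.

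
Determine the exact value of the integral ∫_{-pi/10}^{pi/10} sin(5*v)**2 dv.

pi/10

Use the identity sin^2(5*v) = (1 - cos(10*v))/2.
An antiderivative is F(v) = v/2 - sin(10*v)/20.
Then F(pi/10) - F(-pi/10) = (pi/20) - (-pi/20) = pi/10.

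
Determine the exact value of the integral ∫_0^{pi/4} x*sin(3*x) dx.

Integrate by parts once (u = x, dv = sin(3*x) dx).
An antiderivative is F(x) = -x*cos(3*x)/3 + sin(3*x)/9.
Then F(pi/4) - F(0) = (sqrt(2)*(4 + 3*pi)/72) - (0) = sqrt(2)*(4 + 3*pi)/72.

sqrt(2)*(4 + 3*pi)/72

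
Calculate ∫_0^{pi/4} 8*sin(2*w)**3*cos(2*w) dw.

1

Let u = sin(2*w), so du = 2*cos(2*w) dw. When w = 0, u = 0; when w = pi/4, u = 1.
The integral becomes 4·∫ u**3 du from 0 to 1, with antiderivative u**4.
Back in w: F(w) = sin(2*w)**4.
Then F(pi/4) - F(0) = (1) - (0) = 1.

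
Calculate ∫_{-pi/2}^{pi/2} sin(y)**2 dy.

Use the identity sin^2(y) = (1 - cos(2*y))/2.
An antiderivative is F(y) = y/2 - sin(2*y)/4.
Then F(pi/2) - F(-pi/2) = (pi/4) - (-pi/4) = pi/2.

pi/2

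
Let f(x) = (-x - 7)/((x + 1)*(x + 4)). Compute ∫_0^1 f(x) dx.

Factor the denominator: x**2 + 5*x + 4 = (x + 4)(x + 1).
Partial fractions: (-x - 7)/((x + 1)*(x + 4)) = 1/(x + 4) - 2/(x + 1).
An antiderivative is F(x) = -2*log(x + 1) + log(x + 4).
Then F(1) - F(0) = (log(5/4)) - (log(4)) = log(5/16).

log(5/16)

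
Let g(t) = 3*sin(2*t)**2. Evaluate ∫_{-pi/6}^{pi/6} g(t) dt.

Use the identity sin^2(2*t) = (1 - cos(4*t))/2.
An antiderivative is F(t) = 3*t/2 - 3*sin(4*t)/8.
Then F(pi/6) - F(-pi/6) = (-3*sqrt(3)/16 + pi/4) - (-pi/4 + 3*sqrt(3)/16) = -3*sqrt(3)/8 + pi/2.

-3*sqrt(3)/8 + pi/2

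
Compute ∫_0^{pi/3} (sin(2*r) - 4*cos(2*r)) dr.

An antiderivative is F(r) = -2*sin(2*r) - cos(2*r)/2.
Then F(pi/3) - F(0) = (1/4 - sqrt(3)) - (-1/2) = 3/4 - sqrt(3).

3/4 - sqrt(3)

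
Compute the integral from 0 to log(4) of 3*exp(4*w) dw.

Let u = exp(w), so du = exp(w) dw. When w = 0, u = 1; when w = log(4), u = 4.
The integral becomes 3·∫ u**3 du from 1 to 4, with antiderivative 3*u**4/4.
Back in w: F(w) = 3*exp(4*w)/4.
Then F(log(4)) - F(0) = (192) - (3/4) = 765/4.

765/4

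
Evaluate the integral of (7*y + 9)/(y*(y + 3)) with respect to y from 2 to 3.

Factor the denominator: y**2 + 3*y = (y + 3)y.
Partial fractions: (7*y + 9)/(y*(y + 3)) = 4/(y + 3) + 3/y.
An antiderivative is F(y) = 3*log(y) + 4*log(y + 3).
Then F(3) - F(2) = (4*log(2) + 7*log(3)) - (3*log(2) + 4*log(5)) = -4*log(5) + log(2) + 7*log(3).

-4*log(5) + log(2) + 7*log(3)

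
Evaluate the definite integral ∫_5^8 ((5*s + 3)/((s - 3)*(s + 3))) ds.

-9*log(2) + 2*log(11) + 3*log(5)

Factor the denominator: s**2 - 9 = (s + 3)(s - 3).
Partial fractions: (5*s + 3)/((s - 3)*(s + 3)) = 2/(s + 3) + 3/(s - 3).
An antiderivative is F(s) = 3*log(s - 3) + 2*log(s + 3).
Then F(8) - F(5) = (2*log(11) + 3*log(5)) - (9*log(2)) = -9*log(2) + 2*log(11) + 3*log(5).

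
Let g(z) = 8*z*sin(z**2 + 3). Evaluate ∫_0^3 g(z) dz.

4*cos(3) - 4*cos(12)

Let u = z**2 + 3, so du = 2*z dz. When z = 0, u = 3; when z = 3, u = 12.
The integral becomes 4·∫ sin(u) du from 3 to 12, with antiderivative -4*cos(u).
Back in z: F(z) = -4*cos(z**2 + 3).
Then F(3) - F(0) = (-4*cos(12)) - (-4*cos(3)) = 4*cos(3) - 4*cos(12).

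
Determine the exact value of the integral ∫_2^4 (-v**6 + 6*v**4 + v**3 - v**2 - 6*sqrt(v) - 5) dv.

By the power rule, an antiderivative is F(v) = -v**7/7 + 6*v**5/5 + v**4/4 - 4*v**(3/2) - v**3/3 - 5*v.
Then F(4) - F(2) = (-117716/105) - (1202/105 - 8*sqrt(2)) = -118918/105 + 8*sqrt(2).

-118918/105 + 8*sqrt(2)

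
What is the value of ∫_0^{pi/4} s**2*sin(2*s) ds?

Integrate by parts twice (u = s^2, dv = sin(2*s) ds).
An antiderivative is F(s) = -s**2*cos(2*s)/2 + s*sin(2*s)/2 + cos(2*s)/4.
Then F(pi/4) - F(0) = (pi/8) - (1/4) = -1/4 + pi/8.

-1/4 + pi/8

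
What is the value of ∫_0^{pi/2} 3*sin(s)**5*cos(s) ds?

1/2

Let u = sin(s), so du = cos(s) ds. When s = 0, u = 0; when s = pi/2, u = 1.
The integral becomes 3·∫ u**5 du from 0 to 1, with antiderivative u**6/2.
Back in s: F(s) = sin(s)**6/2.
Then F(pi/2) - F(0) = (1/2) - (0) = 1/2.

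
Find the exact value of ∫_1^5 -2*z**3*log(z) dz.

78 - 625*log(5)/2

Integrate by parts once (u = ln z, dv = -2*z**3 dz).
An antiderivative is F(z) = -z**4*(4*log(z) - 1)/8.
Then F(5) - F(1) = (625/8 - 625*log(5)/2) - (1/8) = 78 - 625*log(5)/2.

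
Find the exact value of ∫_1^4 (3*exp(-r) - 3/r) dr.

-6*log(2) - 3*exp(-4) + 3*exp(-1)

An antiderivative is F(r) = -3*log(r) - 3*exp(-r).
Then F(4) - F(1) = (-6*log(2) - 3*exp(-4)) - (-3*exp(-1)) = -6*log(2) - 3*exp(-4) + 3*exp(-1).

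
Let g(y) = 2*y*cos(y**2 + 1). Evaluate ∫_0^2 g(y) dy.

sin(5) - sin(1)

Let u = y**2 + 1, so du = 2*y dy. When y = 0, u = 1; when y = 2, u = 5.
The integral becomes ∫ cos(u) du from 1 to 5, with antiderivative sin(u).
Back in y: F(y) = sin(y**2 + 1).
Then F(2) - F(0) = (sin(5)) - (sin(1)) = sin(5) - sin(1).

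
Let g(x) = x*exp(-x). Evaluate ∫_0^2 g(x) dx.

1 - 3*exp(-2)

Integrate by parts once (u = x, dv = exp(-x) dx).
An antiderivative is F(x) = (-x - 1)*exp(-x).
Then F(2) - F(0) = (-3*exp(-2)) - (-1) = 1 - 3*exp(-2).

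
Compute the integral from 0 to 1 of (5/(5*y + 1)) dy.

Let u = 5*y + 1, so du = 5 dy. When y = 0, u = 1; when y = 1, u = 6.
The integral becomes ∫ 1/u du from 1 to 6, with antiderivative log(u).
Back in y: F(y) = log(5*y + 1).
Then F(1) - F(0) = (log(6)) - (0) = log(6).

log(6)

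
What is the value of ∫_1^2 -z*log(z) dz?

Integrate by parts once (u = ln z, dv = -z dz).
An antiderivative is F(z) = -z**2*(2*log(z) - 1)/4.
Then F(2) - F(1) = (1 - log(4)) - (1/4) = 3/4 - log(4).

3/4 - log(4)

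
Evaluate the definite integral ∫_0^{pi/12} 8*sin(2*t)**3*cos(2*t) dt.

Let u = sin(2*t), so du = 2*cos(2*t) dt. When t = 0, u = 0; when t = pi/12, u = 1/2.
The integral becomes 4·∫ u**3 du from 0 to 1/2, with antiderivative u**4.
Back in t: F(t) = sin(2*t)**4.
Then F(pi/12) - F(0) = (1/16) - (0) = 1/16.

1/16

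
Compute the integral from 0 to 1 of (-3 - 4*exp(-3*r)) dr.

An antiderivative is F(r) = -3*r + 4*exp(-3*r)/3.
Then F(1) - F(0) = (-3 + 4*exp(-3)/3) - (4/3) = -13/3 + 4*exp(-3)/3.

-13/3 + 4*exp(-3)/3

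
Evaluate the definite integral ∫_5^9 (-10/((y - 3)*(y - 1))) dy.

-5*log(3) + 5*log(2)

Factor the denominator: y**2 - 4*y + 3 = (y - 1)(y - 3).
Partial fractions: -10/((y - 3)*(y - 1)) = 5/(y - 1) - 5/(y - 3).
An antiderivative is F(y) = -5*log(y - 3) + 5*log(y - 1).
Then F(9) - F(5) = (-5*log(3) + 10*log(2)) - (log(32)) = -5*log(3) + 5*log(2).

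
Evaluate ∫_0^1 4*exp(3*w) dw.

An antiderivative is F(w) = 4*exp(3*w)/3.
Then F(1) - F(0) = (4*exp(3)/3) - (4/3) = -4/3 + 4*exp(3)/3.

-4/3 + 4*exp(3)/3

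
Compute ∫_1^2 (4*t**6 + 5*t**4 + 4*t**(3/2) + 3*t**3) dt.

By the power rule, an antiderivative is F(t) = 4*t**7/7 + 8*t**(5/2)/5 + t**5 + 3*t**4/4.
Then F(2) - F(1) = (32*sqrt(2)/5 + 820/7) - (549/140) = 32*sqrt(2)/5 + 15851/140.

32*sqrt(2)/5 + 15851/140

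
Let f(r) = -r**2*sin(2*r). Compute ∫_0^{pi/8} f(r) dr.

-sqrt(2)/8 - sqrt(2)*pi/32 + sqrt(2)*pi**2/256 + 1/4

Integrate by parts twice (u = r^2, dv = -sin(2*r) dr).
An antiderivative is F(r) = r**2*cos(2*r)/2 - r*sin(2*r)/2 - cos(2*r)/4.
Then F(pi/8) - F(0) = (sqrt(2)*(-32 - 8*pi + pi**2)/256) - (-1/4) = -sqrt(2)/8 - sqrt(2)*pi/32 + sqrt(2)*pi**2/256 + 1/4.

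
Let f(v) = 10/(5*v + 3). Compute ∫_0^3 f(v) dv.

log(36)

Let u = 5*v + 3, so du = 5 dv. When v = 0, u = 3; when v = 3, u = 18.
The integral becomes 2·∫ 1/u du from 3 to 18, with antiderivative 2*log(u).
Back in v: F(v) = 2*log(5*v + 3).
Then F(3) - F(0) = (2*log(2) + 4*log(3)) - (log(9)) = log(36).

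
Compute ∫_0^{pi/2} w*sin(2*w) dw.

Integrate by parts once (u = w, dv = sin(2*w) dw).
An antiderivative is F(w) = -w*cos(2*w)/2 + sin(2*w)/4.
Then F(pi/2) - F(0) = (pi/4) - (0) = pi/4.

pi/4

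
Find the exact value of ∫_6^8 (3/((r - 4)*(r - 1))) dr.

Factor the denominator: r**2 - 5*r + 4 = (r - 1)(r - 4).
Partial fractions: 3/((r - 4)*(r - 1)) = -1/(r - 1) + 1/(r - 4).
An antiderivative is F(r) = log(r - 4) - log(r - 1).
Then F(8) - F(6) = (log(4/7)) - (log(2/5)) = log(10/7).

log(10/7)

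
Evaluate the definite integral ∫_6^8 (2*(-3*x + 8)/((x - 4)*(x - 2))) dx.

-log(36)

Factor the denominator: x**2 - 6*x + 8 = (x - 2)(x - 4).
Partial fractions: 2*(-3*x + 8)/((x - 4)*(x - 2)) = -2/(x - 2) - 4/(x - 4).
An antiderivative is F(x) = -4*log(x - 4) - 2*log(x - 2).
Then F(8) - F(6) = (-10*log(2) - 2*log(3)) - (-8*log(2)) = -log(36).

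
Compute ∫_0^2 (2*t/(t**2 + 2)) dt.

log(3)

Let u = t**2 + 2, so du = 2*t dt. When t = 0, u = 2; when t = 2, u = 6.
The integral becomes ∫ 1/u du from 2 to 6, with antiderivative log(u).
Back in t: F(t) = log(t**2 + 2).
Then F(2) - F(0) = (log(6)) - (log(2)) = log(3).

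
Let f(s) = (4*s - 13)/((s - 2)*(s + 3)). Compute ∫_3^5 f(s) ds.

-6*log(3) + 10*log(2)

Factor the denominator: s**2 + s - 6 = (s + 3)(s - 2).
Partial fractions: (4*s - 13)/((s - 2)*(s + 3)) = 5/(s + 3) - 1/(s - 2).
An antiderivative is F(s) = -log(s - 2) + 5*log(s + 3).
Then F(5) - F(3) = (-log(3) + 15*log(2)) - (5*log(2) + 5*log(3)) = -6*log(3) + 10*log(2).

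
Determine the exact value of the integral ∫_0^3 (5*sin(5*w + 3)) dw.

cos(3) - cos(18)

Let u = 5*w + 3, so du = 5 dw. When w = 0, u = 3; when w = 3, u = 18.
The integral becomes ∫ sin(u) du from 3 to 18, with antiderivative -cos(u).
Back in w: F(w) = -cos(5*w + 3).
Then F(3) - F(0) = (-cos(18)) - (-cos(3)) = cos(3) - cos(18).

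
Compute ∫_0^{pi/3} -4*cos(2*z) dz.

-sqrt(3)

An antiderivative is F(z) = -2*sin(2*z).
Then F(pi/3) - F(0) = (-sqrt(3)) - (0) = -sqrt(3).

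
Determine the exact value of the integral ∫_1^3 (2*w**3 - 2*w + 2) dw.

36

By the power rule, an antiderivative is F(w) = w**4/2 - w**2 + 2*w.
Then F(3) - F(1) = (75/2) - (3/2) = 36.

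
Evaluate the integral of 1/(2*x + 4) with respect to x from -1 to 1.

An antiderivative is F(x) = log(2*x + 4)/2.
Then F(1) - F(-1) = (log(6)/2) - (log(2)/2) = log(3)/2.

log(3)/2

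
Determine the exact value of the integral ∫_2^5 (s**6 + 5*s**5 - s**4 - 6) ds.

By the power rule, an antiderivative is F(s) = s**7/7 + 5*s**6/6 - s**5/5 - 6*s.
Then F(5) - F(2) = (988115/42) - (5588/105) = 1643133/70.

1643133/70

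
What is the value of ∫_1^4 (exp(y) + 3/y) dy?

An antiderivative is F(y) = exp(y) + 3*log(y).
Then F(4) - F(1) = (log(64) + exp(4)) - (exp(1)) = -exp(1) + log(64) + exp(4).

-exp(1) + log(64) + exp(4)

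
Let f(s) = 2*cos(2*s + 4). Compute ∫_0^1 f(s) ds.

sin(6) - sin(4)

Let u = 2*s + 4, so du = 2 ds. When s = 0, u = 4; when s = 1, u = 6.
The integral becomes ∫ cos(u) du from 4 to 6, with antiderivative sin(u).
Back in s: F(s) = sin(2*s + 4).
Then F(1) - F(0) = (sin(6)) - (sin(4)) = sin(6) - sin(4).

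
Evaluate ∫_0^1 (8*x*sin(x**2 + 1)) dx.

Let u = x**2 + 1, so du = 2*x dx. When x = 0, u = 1; when x = 1, u = 2.
The integral becomes 4·∫ sin(u) du from 1 to 2, with antiderivative -4*cos(u).
Back in x: F(x) = -4*cos(x**2 + 1).
Then F(1) - F(0) = (-4*cos(2)) - (-4*cos(1)) = -4*cos(2) + 4*cos(1).

-4*cos(2) + 4*cos(1)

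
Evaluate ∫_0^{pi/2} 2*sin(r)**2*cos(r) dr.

Let u = sin(r), so du = cos(r) dr. When r = 0, u = 0; when r = pi/2, u = 1.
The integral becomes 2·∫ u**2 du from 0 to 1, with antiderivative 2*u**3/3.
Back in r: F(r) = 2*sin(r)**3/3.
Then F(pi/2) - F(0) = (2/3) - (0) = 2/3.

2/3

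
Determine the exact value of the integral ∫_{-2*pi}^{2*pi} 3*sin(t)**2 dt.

6*pi

Use the identity sin^2(t) = (1 - cos(2*t))/2.
An antiderivative is F(t) = 3*t/2 - 3*sin(2*t)/4.
Then F(2*pi) - F(-2*pi) = (3*pi) - (-3*pi) = 6*pi.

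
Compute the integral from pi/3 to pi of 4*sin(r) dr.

6

An antiderivative is F(r) = -4*cos(r).
Then F(pi) - F(pi/3) = (4) - (-2) = 6.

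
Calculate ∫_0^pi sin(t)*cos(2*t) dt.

-2/3

Use the identity sin(t)cos(2*t) = [sin(3*t) + sin(-t)]/2.
An antiderivative is F(t) = cos(t)/2 - cos(3*t)/6.
Then F(pi) - F(0) = (-1/3) - (1/3) = -2/3.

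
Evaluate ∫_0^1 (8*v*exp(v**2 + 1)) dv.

4*E*(-1 + E)

Let u = v**2 + 1, so du = 2*v dv. When v = 0, u = 1; when v = 1, u = 2.
The integral becomes 4·∫ exp(u) du from 1 to 2, with antiderivative 4*exp(u).
Back in v: F(v) = 4*exp(v**2 + 1).
Then F(1) - F(0) = (4*exp(2)) - (4*exp(1)) = 4*exp(1)*(-1 + exp(1)).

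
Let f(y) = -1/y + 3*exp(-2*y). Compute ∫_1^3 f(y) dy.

-log(3) - 3*exp(-6)/2 + 3*exp(-2)/2

An antiderivative is F(y) = -log(y) - 3*exp(-2*y)/2.
Then F(3) - F(1) = (-log(3) - 3*exp(-6)/2) - (-3*exp(-2)/2) = -log(3) - 3*exp(-6)/2 + 3*exp(-2)/2.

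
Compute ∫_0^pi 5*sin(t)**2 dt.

Use the identity sin^2(t) = (1 - cos(2*t))/2.
An antiderivative is F(t) = 5*t/2 - 5*sin(2*t)/4.
Then F(pi) - F(0) = (5*pi/2) - (0) = 5*pi/2.

5*pi/2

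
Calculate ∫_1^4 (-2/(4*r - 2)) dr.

An antiderivative is F(r) = -log(4*r - 2)/2.
Then F(4) - F(1) = (-log(14)/2) - (-log(2)/2) = -log(14)/2 + log(2)/2.

-log(14)/2 + log(2)/2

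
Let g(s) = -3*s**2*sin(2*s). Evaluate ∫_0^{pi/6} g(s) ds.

-sqrt(3)*pi/8 + pi**2/48 + 3/8

Integrate by parts twice (u = s^2, dv = -3*sin(2*s) ds).
An antiderivative is F(s) = 3*s**2*cos(2*s)/2 - 3*s*sin(2*s)/2 - 3*cos(2*s)/4.
Then F(pi/6) - F(0) = (-sqrt(3)*pi/8 - 3/8 + pi**2/48) - (-3/4) = -sqrt(3)*pi/8 + pi**2/48 + 3/8.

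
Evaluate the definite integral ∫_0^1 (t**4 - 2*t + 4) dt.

By the power rule, an antiderivative is F(t) = t**5/5 - t**2 + 4*t.
Then F(1) - F(0) = (16/5) - (0) = 16/5.

16/5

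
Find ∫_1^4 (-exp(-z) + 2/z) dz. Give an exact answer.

An antiderivative is F(z) = 2*log(z) + exp(-z).
Then F(4) - F(1) = (exp(-4) + 4*log(2)) - (exp(-1)) = -exp(-1) + exp(-4) + 4*log(2).

-exp(-1) + exp(-4) + 4*log(2)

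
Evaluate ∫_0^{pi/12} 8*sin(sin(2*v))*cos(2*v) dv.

4 - 4*cos(1/2)

Let u = sin(2*v), so du = 2*cos(2*v) dv. When v = 0, u = 0; when v = pi/12, u = 1/2.
The integral becomes 4·∫ sin(u) du from 0 to 1/2, with antiderivative -4*cos(u).
Back in v: F(v) = -4*cos(sin(2*v)).
Then F(pi/12) - F(0) = (-4*cos(1/2)) - (-4) = 4 - 4*cos(1/2).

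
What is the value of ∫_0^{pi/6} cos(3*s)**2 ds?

Use the identity cos^2(3*s) = (1 + cos(6*s))/2.
An antiderivative is F(s) = s/2 + sin(6*s)/12.
Then F(pi/6) - F(0) = (pi/12) - (0) = pi/12.

pi/12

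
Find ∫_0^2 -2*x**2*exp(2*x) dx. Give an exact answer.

Integrate by parts twice (u = x^2, dv = -2*exp(2*x) dx).
An antiderivative is F(x) = (-2*x**2 + 2*x - 1)*exp(2*x)/2.
Then F(2) - F(0) = (-5*exp(4)/2) - (-1/2) = 1/2 - 5*exp(4)/2.

1/2 - 5*exp(4)/2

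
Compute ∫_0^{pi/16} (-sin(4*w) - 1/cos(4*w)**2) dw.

An antiderivative is F(w) = cos(4*w)/4 - tan(4*w)/4.
Then F(pi/16) - F(0) = (-1/4 + sqrt(2)/8) - (1/4) = -1/2 + sqrt(2)/8.

-1/2 + sqrt(2)/8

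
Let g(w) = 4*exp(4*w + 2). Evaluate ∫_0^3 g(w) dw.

-exp(2) + exp(14)

Let u = 4*w + 2, so du = 4 dw. When w = 0, u = 2; when w = 3, u = 14.
The integral becomes ∫ exp(u) du from 2 to 14, with antiderivative exp(u).
Back in w: F(w) = exp(4*w + 2).
Then F(3) - F(0) = (exp(14)) - (exp(2)) = -exp(2) + exp(14).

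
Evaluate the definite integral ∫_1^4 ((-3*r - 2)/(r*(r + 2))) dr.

-log(16)

Factor the denominator: r**2 + 2*r = (r + 2)r.
Partial fractions: (-3*r - 2)/(r*(r + 2)) = -2/(r + 2) - 1/r.
An antiderivative is F(r) = -log(r) - 2*log(r + 2).
Then F(4) - F(1) = (-4*log(2) - 2*log(3)) - (-log(9)) = -log(16).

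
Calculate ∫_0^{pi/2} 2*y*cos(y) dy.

-2 + pi

Integrate by parts once (u = y, dv = 2*cos(y) dy).
An antiderivative is F(y) = 2*y*sin(y) + 2*cos(y).
Then F(pi/2) - F(0) = (pi) - (2) = -2 + pi.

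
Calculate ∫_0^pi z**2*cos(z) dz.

-2*pi

Integrate by parts twice (u = z^2, dv = cos(z) dz).
An antiderivative is F(z) = z**2*sin(z) + 2*z*cos(z) - 2*sin(z).
Then F(pi) - F(0) = (-2*pi) - (0) = -2*pi.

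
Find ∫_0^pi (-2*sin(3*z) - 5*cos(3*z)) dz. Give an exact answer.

-4/3

An antiderivative is F(z) = -5*sin(3*z)/3 + 2*cos(3*z)/3.
Then F(pi) - F(0) = (-2/3) - (2/3) = -4/3.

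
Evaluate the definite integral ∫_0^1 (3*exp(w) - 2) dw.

An antiderivative is F(w) = -2*w + 3*exp(w).
Then F(1) - F(0) = (-2 + 3*E) - (3) = -5 + 3*E.

-5 + 3*E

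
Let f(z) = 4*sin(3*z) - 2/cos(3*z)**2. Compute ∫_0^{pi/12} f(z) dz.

An antiderivative is F(z) = -4*cos(3*z)/3 - 2*tan(3*z)/3.
Then F(pi/12) - F(0) = (-2*sqrt(2)/3 - 2/3) - (-4/3) = 2/3 - 2*sqrt(2)/3.

2/3 - 2*sqrt(2)/3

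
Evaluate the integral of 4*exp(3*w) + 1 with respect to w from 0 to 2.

An antiderivative is F(w) = 4*exp(3*w)/3 + w.
Then F(2) - F(0) = (2 + 4*exp(6)/3) - (4/3) = 2/3 + 4*exp(6)/3.

2/3 + 4*exp(6)/3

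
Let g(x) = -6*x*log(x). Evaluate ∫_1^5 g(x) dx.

Integrate by parts once (u = ln x, dv = -6*x dx).
An antiderivative is F(x) = -3*x**2*(2*log(x) - 1)/2.
Then F(5) - F(1) = (75/2 - 75*log(5)) - (3/2) = 36 - 75*log(5).

36 - 75*log(5)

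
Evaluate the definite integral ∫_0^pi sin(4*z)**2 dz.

Use the identity sin^2(4*z) = (1 - cos(8*z))/2.
An antiderivative is F(z) = z/2 - sin(8*z)/16.
Then F(pi) - F(0) = (pi/2) - (0) = pi/2.

pi/2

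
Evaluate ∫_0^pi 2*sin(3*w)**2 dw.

pi

Use the identity sin^2(3*w) = (1 - cos(6*w))/2.
An antiderivative is F(w) = w - sin(6*w)/6.
Then F(pi) - F(0) = (pi) - (0) = pi.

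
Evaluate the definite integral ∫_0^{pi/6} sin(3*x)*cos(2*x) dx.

3/5 - sqrt(3)/5

Use the identity sin(3*x)cos(2*x) = [sin(5*x) + sin(x)]/2.
An antiderivative is F(x) = -cos(x)/2 - cos(5*x)/10.
Then F(pi/6) - F(0) = (-sqrt(3)/5) - (-3/5) = 3/5 - sqrt(3)/5.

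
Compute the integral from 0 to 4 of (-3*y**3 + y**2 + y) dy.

-488/3

By the power rule, an antiderivative is F(y) = -3*y**4/4 + y**3/3 + y**2/2.
Then F(4) - F(0) = (-488/3) - (0) = -488/3.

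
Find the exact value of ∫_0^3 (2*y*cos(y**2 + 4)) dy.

sin(13) - sin(4)

Let u = y**2 + 4, so du = 2*y dy. When y = 0, u = 4; when y = 3, u = 13.
The integral becomes ∫ cos(u) du from 4 to 13, with antiderivative sin(u).
Back in y: F(y) = sin(y**2 + 4).
Then F(3) - F(0) = (sin(13)) - (sin(4)) = sin(13) - sin(4).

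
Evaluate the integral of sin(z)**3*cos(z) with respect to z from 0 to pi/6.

1/64

Let u = sin(z), so du = cos(z) dz. When z = 0, u = 0; when z = pi/6, u = 1/2.
The integral becomes ∫ u**3 du from 0 to 1/2, with antiderivative u**4/4.
Back in z: F(z) = sin(z)**4/4.
Then F(pi/6) - F(0) = (1/64) - (0) = 1/64.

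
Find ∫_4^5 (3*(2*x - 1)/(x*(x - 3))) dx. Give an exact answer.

Factor the denominator: x**2 - 3*x = x(x - 3).
Partial fractions: 3*(2*x - 1)/(x*(x - 3)) = 1/x + 5/(x - 3).
An antiderivative is F(x) = log(x) + 5*log(x - 3).
Then F(5) - F(4) = (log(5) + 5*log(2)) - (log(4)) = log(40).

log(40)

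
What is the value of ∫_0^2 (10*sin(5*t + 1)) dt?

Let u = 5*t + 1, so du = 5 dt. When t = 0, u = 1; when t = 2, u = 11.
The integral becomes 2·∫ sin(u) du from 1 to 11, with antiderivative -2*cos(u).
Back in t: F(t) = -2*cos(5*t + 1).
Then F(2) - F(0) = (-2*cos(11)) - (-2*cos(1)) = -2*cos(11) + 2*cos(1).

-2*cos(11) + 2*cos(1)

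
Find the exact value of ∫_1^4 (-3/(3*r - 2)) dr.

An antiderivative is F(r) = -log(3*r - 2).
Then F(4) - F(1) = (-log(10)) - (0) = -log(10).

-log(10)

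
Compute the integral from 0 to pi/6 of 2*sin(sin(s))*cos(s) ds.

Let u = sin(s), so du = cos(s) ds. When s = 0, u = 0; when s = pi/6, u = 1/2.
The integral becomes 2·∫ sin(u) du from 0 to 1/2, with antiderivative -2*cos(u).
Back in s: F(s) = -2*cos(sin(s)).
Then F(pi/6) - F(0) = (-2*cos(1/2)) - (-2) = 2 - 2*cos(1/2).

2 - 2*cos(1/2)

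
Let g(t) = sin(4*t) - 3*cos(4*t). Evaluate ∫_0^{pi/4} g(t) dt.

An antiderivative is F(t) = -3*sin(4*t)/4 - cos(4*t)/4.
Then F(pi/4) - F(0) = (1/4) - (-1/4) = 1/2.

1/2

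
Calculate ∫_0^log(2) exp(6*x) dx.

Let u = exp(x), so du = exp(x) dx. When x = 0, u = 1; when x = log(2), u = 2.
The integral becomes ∫ u**5 du from 1 to 2, with antiderivative u**6/6.
Back in x: F(x) = exp(6*x)/6.
Then F(log(2)) - F(0) = (32/3) - (1/6) = 21/2.

21/2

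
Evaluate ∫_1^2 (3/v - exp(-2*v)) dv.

(-exp(2) + 1 + 6*exp(4)*log(2))*exp(-4)/2

An antiderivative is F(v) = 3*log(v) + exp(-2*v)/2.
Then F(2) - F(1) = (exp(-4)/2 + 3*log(2)) - (exp(-2)/2) = (-exp(2) + 1 + 6*exp(4)*log(2))*exp(-4)/2.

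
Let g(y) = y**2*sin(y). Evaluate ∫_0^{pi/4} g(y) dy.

-2 - sqrt(2)*pi**2/32 + sqrt(2)*pi/4 + sqrt(2)

Integrate by parts twice (u = y^2, dv = sin(y) dy).
An antiderivative is F(y) = -y**2*cos(y) + 2*y*sin(y) + 2*cos(y).
Then F(pi/4) - F(0) = (sqrt(2)*(-pi**2 + 8*pi + 32)/32) - (2) = -2 - sqrt(2)*pi**2/32 + sqrt(2)*pi/4 + sqrt(2).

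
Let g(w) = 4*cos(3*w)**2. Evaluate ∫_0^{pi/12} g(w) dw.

Use the identity cos^2(3*w) = (1 + cos(6*w))/2.
An antiderivative is F(w) = 2*w + sin(6*w)/3.
Then F(pi/12) - F(0) = (1/3 + pi/6) - (0) = 1/3 + pi/6.

1/3 + pi/6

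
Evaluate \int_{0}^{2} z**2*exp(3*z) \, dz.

Integrate by parts twice (u = z^2, dv = exp(3*z) dz).
An antiderivative is F(z) = (9*z**2 - 6*z + 2)*exp(3*z)/27.
Then F(2) - F(0) = (26*exp(6)/27) - (2/27) = -2/27 + 26*exp(6)/27.

-2/27 + 26*exp(6)/27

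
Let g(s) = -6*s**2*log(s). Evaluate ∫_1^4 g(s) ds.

42 - 256*log(2)

Integrate by parts once (u = ln s, dv = -6*s**2 ds).
An antiderivative is F(s) = -2*s**3*(3*log(s) - 1)/3.
Then F(4) - F(1) = (128/3 - 256*log(2)) - (2/3) = 42 - 256*log(2).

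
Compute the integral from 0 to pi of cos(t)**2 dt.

Use the identity cos^2(t) = (1 + cos(2*t))/2.
An antiderivative is F(t) = t/2 + sin(2*t)/4.
Then F(pi) - F(0) = (pi/2) - (0) = pi/2.

pi/2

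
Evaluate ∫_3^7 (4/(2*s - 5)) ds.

log(81)

An antiderivative is F(s) = 2*log(2*s - 5).
Then F(7) - F(3) = (log(81)) - (0) = log(81).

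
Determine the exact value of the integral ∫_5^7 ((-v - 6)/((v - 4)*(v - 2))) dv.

-9*log(3) + 4*log(5)

Factor the denominator: v**2 - 6*v + 8 = (v - 2)(v - 4).
Partial fractions: (-v - 6)/((v - 4)*(v - 2)) = 4/(v - 2) - 5/(v - 4).
An antiderivative is F(v) = -5*log(v - 4) + 4*log(v - 2).
Then F(7) - F(5) = (-5*log(3) + 4*log(5)) - (log(81)) = -9*log(3) + 4*log(5).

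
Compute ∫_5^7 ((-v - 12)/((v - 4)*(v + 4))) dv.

log(11/81)

Factor the denominator: v**2 - 16 = (v + 4)(v - 4).
Partial fractions: (-v - 12)/((v - 4)*(v + 4)) = 1/(v + 4) - 2/(v - 4).
An antiderivative is F(v) = -2*log(v - 4) + log(v + 4).
Then F(7) - F(5) = (log(11/9)) - (log(9)) = log(11/81).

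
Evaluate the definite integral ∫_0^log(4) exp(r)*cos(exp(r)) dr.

-sin(1) + sin(4)

Let u = exp(r), so du = exp(r) dr. When r = 0, u = 1; when r = log(4), u = 4.
The integral becomes ∫ cos(u) du from 1 to 4, with antiderivative sin(u).
Back in r: F(r) = sin(exp(r)).
Then F(log(4)) - F(0) = (sin(4)) - (sin(1)) = -sin(1) + sin(4).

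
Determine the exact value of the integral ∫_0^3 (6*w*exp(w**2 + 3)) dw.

Let u = w**2 + 3, so du = 2*w dw. When w = 0, u = 3; when w = 3, u = 12.
The integral becomes 3·∫ exp(u) du from 3 to 12, with antiderivative 3*exp(u).
Back in w: F(w) = 3*exp(w**2 + 3).
Then F(3) - F(0) = (3*exp(12)) - (3*exp(3)) = -3*(1 - exp(9))*exp(3).

-3*(1 - exp(9))*exp(3)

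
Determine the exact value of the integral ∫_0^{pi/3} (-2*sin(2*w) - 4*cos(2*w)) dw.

An antiderivative is F(w) = -2*sin(2*w) + cos(2*w).
Then F(pi/3) - F(0) = (-sqrt(3) - 1/2) - (1) = -sqrt(3) - 3/2.

-sqrt(3) - 3/2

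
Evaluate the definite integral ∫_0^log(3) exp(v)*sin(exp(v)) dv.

cos(1) - cos(3)

Let u = exp(v), so du = exp(v) dv. When v = 0, u = 1; when v = log(3), u = 3.
The integral becomes ∫ sin(u) du from 1 to 3, with antiderivative -cos(u).
Back in v: F(v) = -cos(exp(v)).
Then F(log(3)) - F(0) = (-cos(3)) - (-cos(1)) = cos(1) - cos(3).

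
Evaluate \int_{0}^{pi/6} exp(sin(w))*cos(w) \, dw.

-1 + exp(1/2)

Let u = sin(w), so du = cos(w) dw. When w = 0, u = 0; when w = pi/6, u = 1/2.
The integral becomes ∫ exp(u) du from 0 to 1/2, with antiderivative exp(u).
Back in w: F(w) = exp(sin(w)).
Then F(pi/6) - F(0) = (exp(1/2)) - (1) = -1 + exp(1/2).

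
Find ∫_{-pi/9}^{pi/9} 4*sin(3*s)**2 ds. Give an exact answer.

Use the identity sin^2(3*s) = (1 - cos(6*s))/2.
An antiderivative is F(s) = 2*s - sin(6*s)/3.
Then F(pi/9) - F(-pi/9) = (-sqrt(3)/6 + 2*pi/9) - (-2*pi/9 + sqrt(3)/6) = -sqrt(3)/3 + 4*pi/9.

-sqrt(3)/3 + 4*pi/9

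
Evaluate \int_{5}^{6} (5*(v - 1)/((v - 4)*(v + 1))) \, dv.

Factor the denominator: v**2 - 3*v - 4 = (v + 1)(v - 4).
Partial fractions: 5*(v - 1)/((v - 4)*(v + 1)) = 2/(v + 1) + 3/(v - 4).
An antiderivative is F(v) = 3*log(v - 4) + 2*log(v + 1).
Then F(6) - F(5) = (3*log(2) + 2*log(7)) - (log(36)) = log(98/9).

log(98/9)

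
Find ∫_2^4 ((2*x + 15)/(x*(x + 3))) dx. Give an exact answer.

Factor the denominator: x**2 + 3*x = (x + 3)x.
Partial fractions: (2*x + 15)/(x*(x + 3)) = -3/(x + 3) + 5/x.
An antiderivative is F(x) = 5*log(x) - 3*log(x + 3).
Then F(4) - F(2) = (-3*log(7) + 10*log(2)) - (-3*log(5) + 5*log(2)) = -3*log(7) + 5*log(2) + 3*log(5).

-3*log(7) + 5*log(2) + 3*log(5)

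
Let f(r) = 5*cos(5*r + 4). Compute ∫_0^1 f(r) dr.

sin(9) - sin(4)

Let u = 5*r + 4, so du = 5 dr. When r = 0, u = 4; when r = 1, u = 9.
The integral becomes ∫ cos(u) du from 4 to 9, with antiderivative sin(u).
Back in r: F(r) = sin(5*r + 4).
Then F(1) - F(0) = (sin(9)) - (sin(4)) = sin(9) - sin(4).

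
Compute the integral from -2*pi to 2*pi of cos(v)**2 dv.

Use the identity cos^2(v) = (1 + cos(2*v))/2.
An antiderivative is F(v) = v/2 + sin(2*v)/4.
Then F(2*pi) - F(-2*pi) = (pi) - (-pi) = 2*pi.

2*pi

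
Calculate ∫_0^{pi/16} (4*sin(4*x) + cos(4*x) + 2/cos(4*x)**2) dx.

3/2 - 3*sqrt(2)/8

An antiderivative is F(x) = sin(4*x)/4 - cos(4*x) + tan(4*x)/2.
Then F(pi/16) - F(0) = (1/2 - 3*sqrt(2)/8) - (-1) = 3/2 - 3*sqrt(2)/8.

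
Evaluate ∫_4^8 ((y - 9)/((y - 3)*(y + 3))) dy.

-2*log(7) - log(5) + 2*log(11)

Factor the denominator: y**2 - 9 = (y + 3)(y - 3).
Partial fractions: (y - 9)/((y - 3)*(y + 3)) = 2/(y + 3) - 1/(y - 3).
An antiderivative is F(y) = -log(y - 3) + 2*log(y + 3).
Then F(8) - F(4) = (-log(5) + 2*log(11)) - (log(49)) = -2*log(7) - log(5) + 2*log(11).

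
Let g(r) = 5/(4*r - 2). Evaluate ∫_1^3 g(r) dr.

An antiderivative is F(r) = 5*log(4*r - 2)/4.
Then F(3) - F(1) = (5*log(10)/4) - (5*log(2)/4) = 5*log(5)/4.

5*log(5)/4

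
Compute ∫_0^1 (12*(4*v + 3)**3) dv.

1740

Let u = 4*v + 3, so du = 4 dv. When v = 0, u = 3; when v = 1, u = 7.
The integral becomes 3·∫ u**3 du from 3 to 7, with antiderivative 3*u**4/4.
Back in v: F(v) = 3*(4*v + 3)**4/4.
Then F(1) - F(0) = (7203/4) - (243/4) = 1740.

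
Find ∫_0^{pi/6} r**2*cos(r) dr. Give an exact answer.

-1 + pi**2/72 + sqrt(3)*pi/6

Integrate by parts twice (u = r^2, dv = cos(r) dr).
An antiderivative is F(r) = r**2*sin(r) + 2*r*cos(r) - 2*sin(r).
Then F(pi/6) - F(0) = (-1 + pi**2/72 + sqrt(3)*pi/6) - (0) = -1 + pi**2/72 + sqrt(3)*pi/6.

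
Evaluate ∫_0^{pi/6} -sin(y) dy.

An antiderivative is F(y) = cos(y).
Then F(pi/6) - F(0) = (sqrt(3)/2) - (1) = -1 + sqrt(3)/2.

-1 + sqrt(3)/2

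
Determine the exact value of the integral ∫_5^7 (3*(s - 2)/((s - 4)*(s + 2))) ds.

Factor the denominator: s**2 - 2*s - 8 = (s + 2)(s - 4).
Partial fractions: 3*(s - 2)/((s - 4)*(s + 2)) = 2/(s + 2) + 1/(s - 4).
An antiderivative is F(s) = log(s - 4) + 2*log(s + 2).
Then F(7) - F(5) = (5*log(3)) - (log(49)) = -2*log(7) + 5*log(3).

-2*log(7) + 5*log(3)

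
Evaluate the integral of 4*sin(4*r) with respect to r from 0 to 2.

1 - cos(8)

Let u = 4*r, so du = 4 dr. When r = 0, u = 0; when r = 2, u = 8.
The integral becomes ∫ sin(u) du from 0 to 8, with antiderivative -cos(u).
Back in r: F(r) = -cos(4*r).
Then F(2) - F(0) = (-cos(8)) - (-1) = 1 - cos(8).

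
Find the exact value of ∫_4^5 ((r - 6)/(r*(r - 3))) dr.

Factor the denominator: r**2 - 3*r = r(r - 3).
Partial fractions: (r - 6)/(r*(r - 3)) = 2/r - 1/(r - 3).
An antiderivative is F(r) = 2*log(r) - log(r - 3).
Then F(5) - F(4) = (log(25/2)) - (log(16)) = log(25/32).

log(25/32)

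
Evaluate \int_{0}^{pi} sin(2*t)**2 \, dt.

pi/2

Use the identity sin^2(2*t) = (1 - cos(4*t))/2.
An antiderivative is F(t) = t/2 - sin(4*t)/8.
Then F(pi) - F(0) = (pi/2) - (0) = pi/2.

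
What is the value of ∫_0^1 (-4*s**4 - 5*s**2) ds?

-37/15

By the power rule, an antiderivative is F(s) = -4*s**5/5 - 5*s**3/3.
Then F(1) - F(0) = (-37/15) - (0) = -37/15.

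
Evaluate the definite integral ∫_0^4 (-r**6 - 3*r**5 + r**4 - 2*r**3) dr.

By the power rule, an antiderivative is F(r) = -r**7/7 - r**6/2 + r**5/5 - r**4/2.
Then F(4) - F(0) = (-150912/35) - (0) = -150912/35.

-150912/35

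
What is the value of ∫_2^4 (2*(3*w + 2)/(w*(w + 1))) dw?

-2*log(3) + 4*log(2) + 2*log(5)

Factor the denominator: w**2 + w = (w + 1)w.
Partial fractions: 2*(3*w + 2)/(w*(w + 1)) = 2/(w + 1) + 4/w.
An antiderivative is F(w) = 4*log(w) + 2*log(w + 1).
Then F(4) - F(2) = (2*log(5) + 8*log(2)) - (2*log(3) + 4*log(2)) = -2*log(3) + 4*log(2) + 2*log(5).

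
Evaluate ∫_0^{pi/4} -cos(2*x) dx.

-1/2

An antiderivative is F(x) = -sin(2*x)/2.
Then F(pi/4) - F(0) = (-1/2) - (0) = -1/2.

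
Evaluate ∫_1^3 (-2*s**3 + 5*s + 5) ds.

-10

By the power rule, an antiderivative is F(s) = -s**4/2 + 5*s**2/2 + 5*s.
Then F(3) - F(1) = (-3) - (7) = -10.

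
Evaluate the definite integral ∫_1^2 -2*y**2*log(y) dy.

14/9 - 16*log(2)/3

Integrate by parts once (u = ln y, dv = -2*y**2 dy).
An antiderivative is F(y) = -2*y**3*(3*log(y) - 1)/9.
Then F(2) - F(1) = (16/9 - 16*log(2)/3) - (2/9) = 14/9 - 16*log(2)/3.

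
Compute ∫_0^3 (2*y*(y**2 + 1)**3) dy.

Let u = y**2 + 1, so du = 2*y dy. When y = 0, u = 1; when y = 3, u = 10.
The integral becomes ∫ u**3 du from 1 to 10, with antiderivative u**4/4.
Back in y: F(y) = (y**2 + 1)**4/4.
Then F(3) - F(0) = (2500) - (1/4) = 9999/4.

9999/4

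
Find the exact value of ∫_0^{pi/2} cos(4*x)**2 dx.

Use the identity cos^2(4*x) = (1 + cos(8*x))/2.
An antiderivative is F(x) = x/2 + sin(8*x)/16.
Then F(pi/2) - F(0) = (pi/4) - (0) = pi/4.

pi/4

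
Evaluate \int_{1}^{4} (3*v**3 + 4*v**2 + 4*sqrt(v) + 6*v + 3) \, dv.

4175/12

By the power rule, an antiderivative is F(v) = 3*v**4/4 + 8*v**(3/2)/3 + 4*v**3/3 + 3*v**2 + 3*v.
Then F(4) - F(1) = (1076/3) - (43/4) = 4175/12.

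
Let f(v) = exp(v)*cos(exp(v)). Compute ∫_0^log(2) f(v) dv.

Let u = exp(v), so du = exp(v) dv. When v = 0, u = 1; when v = log(2), u = 2.
The integral becomes ∫ cos(u) du from 1 to 2, with antiderivative sin(u).
Back in v: F(v) = sin(exp(v)).
Then F(log(2)) - F(0) = (sin(2)) - (sin(1)) = -sin(1) + sin(2).

-sin(1) + sin(2)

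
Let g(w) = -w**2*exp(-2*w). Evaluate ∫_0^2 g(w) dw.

(13 - exp(4))*exp(-4)/4

Integrate by parts twice (u = w^2, dv = -exp(-2*w) dw).
An antiderivative is F(w) = (2*w**2 + 2*w + 1)*exp(-2*w)/4.
Then F(2) - F(0) = (13*exp(-4)/4) - (1/4) = (13 - exp(4))*exp(-4)/4.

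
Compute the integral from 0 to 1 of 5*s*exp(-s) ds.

5 - 10*exp(-1)

Integrate by parts once (u = s, dv = 5*exp(-s) ds).
An antiderivative is F(s) = (-5*s - 5)*exp(-s).
Then F(1) - F(0) = (-10*exp(-1)) - (-5) = 5 - 10*exp(-1).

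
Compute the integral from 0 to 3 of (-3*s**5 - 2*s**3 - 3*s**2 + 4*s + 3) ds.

-405

By the power rule, an antiderivative is F(s) = -s**6/2 - s**4/2 - s**3 + 2*s**2 + 3*s.
Then F(3) - F(0) = (-405) - (0) = -405.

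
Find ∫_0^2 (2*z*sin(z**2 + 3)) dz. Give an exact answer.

cos(3) - cos(7)

Let u = z**2 + 3, so du = 2*z dz. When z = 0, u = 3; when z = 2, u = 7.
The integral becomes ∫ sin(u) du from 3 to 7, with antiderivative -cos(u).
Back in z: F(z) = -cos(z**2 + 3).
Then F(2) - F(0) = (-cos(7)) - (-cos(3)) = cos(3) - cos(7).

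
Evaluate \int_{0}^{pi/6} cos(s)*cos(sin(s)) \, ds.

Let u = sin(s), so du = cos(s) ds. When s = 0, u = 0; when s = pi/6, u = 1/2.
The integral becomes ∫ cos(u) du from 0 to 1/2, with antiderivative sin(u).
Back in s: F(s) = sin(sin(s)).
Then F(pi/6) - F(0) = (sin(1/2)) - (0) = sin(1/2).

sin(1/2)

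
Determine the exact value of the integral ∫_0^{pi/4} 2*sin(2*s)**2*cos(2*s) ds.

Let u = sin(2*s), so du = 2*cos(2*s) ds. When s = 0, u = 0; when s = pi/4, u = 1.
The integral becomes ∫ u**2 du from 0 to 1, with antiderivative u**3/3.
Back in s: F(s) = sin(2*s)**3/3.
Then F(pi/4) - F(0) = (1/3) - (0) = 1/3.

1/3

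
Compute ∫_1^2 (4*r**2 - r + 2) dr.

59/6

By the power rule, an antiderivative is F(r) = 4*r**3/3 - r**2/2 + 2*r.
Then F(2) - F(1) = (38/3) - (17/6) = 59/6.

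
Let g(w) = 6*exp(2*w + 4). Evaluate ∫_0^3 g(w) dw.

-3*(1 - exp(6))*exp(4)

Let u = 2*w + 4, so du = 2 dw. When w = 0, u = 4; when w = 3, u = 10.
The integral becomes 3·∫ exp(u) du from 4 to 10, with antiderivative 3*exp(u).
Back in w: F(w) = 3*exp(2*w + 4).
Then F(3) - F(0) = (3*exp(10)) - (3*exp(4)) = -3*(1 - exp(6))*exp(4).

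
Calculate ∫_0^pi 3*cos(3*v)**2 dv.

Use the identity cos^2(3*v) = (1 + cos(6*v))/2.
An antiderivative is F(v) = 3*v/2 + sin(6*v)/4.
Then F(pi) - F(0) = (3*pi/2) - (0) = 3*pi/2.

3*pi/2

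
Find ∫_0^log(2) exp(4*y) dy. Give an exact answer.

15/4

Let u = exp(y), so du = exp(y) dy. When y = 0, u = 1; when y = log(2), u = 2.
The integral becomes ∫ u**3 du from 1 to 2, with antiderivative u**4/4.
Back in y: F(y) = exp(4*y)/4.
Then F(log(2)) - F(0) = (4) - (1/4) = 15/4.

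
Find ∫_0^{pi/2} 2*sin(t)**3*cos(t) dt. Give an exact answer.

1/2

Let u = sin(t), so du = cos(t) dt. When t = 0, u = 0; when t = pi/2, u = 1.
The integral becomes 2·∫ u**3 du from 0 to 1, with antiderivative u**4/2.
Back in t: F(t) = sin(t)**4/2.
Then F(pi/2) - F(0) = (1/2) - (0) = 1/2.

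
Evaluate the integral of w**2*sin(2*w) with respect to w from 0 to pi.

Integrate by parts twice (u = w^2, dv = sin(2*w) dw).
An antiderivative is F(w) = -w**2*cos(2*w)/2 + w*sin(2*w)/2 + cos(2*w)/4.
Then F(pi) - F(0) = (1/4 - pi**2/2) - (1/4) = -pi**2/2.

-pi**2/2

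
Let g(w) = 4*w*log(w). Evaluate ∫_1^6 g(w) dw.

-35 + 72*log(2) + 72*log(3)

Integrate by parts once (u = ln w, dv = 4*w dw).
An antiderivative is F(w) = w**2*(2*log(w) - 1).
Then F(6) - F(1) = (-36 + 72*log(2) + 72*log(3)) - (-1) = -35 + 72*log(2) + 72*log(3).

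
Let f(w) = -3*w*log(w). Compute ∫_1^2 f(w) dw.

Integrate by parts once (u = ln w, dv = -3*w dw).
An antiderivative is F(w) = -3*w**2*(2*log(w) - 1)/4.
Then F(2) - F(1) = (3 - log(64)) - (3/4) = 9/4 - log(64).

9/4 - log(64)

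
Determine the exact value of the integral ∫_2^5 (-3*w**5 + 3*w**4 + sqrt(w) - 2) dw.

-59307/10 - 4*sqrt(2)/3 + 10*sqrt(5)/3

By the power rule, an antiderivative is F(w) = -w**6/2 + 3*w**5/5 + 2*w**(3/2)/3 - 2*w.
Then F(5) - F(2) = (-11895/2 + 10*sqrt(5)/3) - (-84/5 + 4*sqrt(2)/3) = -59307/10 - 4*sqrt(2)/3 + 10*sqrt(5)/3.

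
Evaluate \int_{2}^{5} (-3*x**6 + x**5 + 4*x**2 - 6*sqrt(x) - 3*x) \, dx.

By the power rule, an antiderivative is F(x) = -3*x**7/7 + x**6/6 - 4*x**(3/2) + 4*x**3/3 - 3*x**2/2.
Then F(5) - F(2) = (-645725/21 - 20*sqrt(5)) - (-830/21 - 8*sqrt(2)) = -214965/7 - 20*sqrt(5) + 8*sqrt(2).

-214965/7 - 20*sqrt(5) + 8*sqrt(2)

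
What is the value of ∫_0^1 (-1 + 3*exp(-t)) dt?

An antiderivative is F(t) = -t - 3*exp(-t).
Then F(1) - F(0) = (-3*exp(-1) - 1) - (-3) = 2 - 3*exp(-1).

2 - 3*exp(-1)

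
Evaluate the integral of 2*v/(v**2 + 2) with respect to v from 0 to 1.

Let u = v**2 + 2, so du = 2*v dv. When v = 0, u = 2; when v = 1, u = 3.
The integral becomes ∫ 1/u du from 2 to 3, with antiderivative log(u).
Back in v: F(v) = log(v**2 + 2).
Then F(1) - F(0) = (log(3)) - (log(2)) = log(3/2).

log(3/2)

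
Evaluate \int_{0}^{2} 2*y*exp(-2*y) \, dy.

(-5 + exp(4))*exp(-4)/2

Integrate by parts once (u = y, dv = 2*exp(-2*y) dy).
An antiderivative is F(y) = (-2*y - 1)*exp(-2*y)/2.
Then F(2) - F(0) = (-5*exp(-4)/2) - (-1/2) = (-5 + exp(4))*exp(-4)/2.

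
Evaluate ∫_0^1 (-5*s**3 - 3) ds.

-17/4

By the power rule, an antiderivative is F(s) = -5*s**4/4 - 3*s.
Then F(1) - F(0) = (-17/4) - (0) = -17/4.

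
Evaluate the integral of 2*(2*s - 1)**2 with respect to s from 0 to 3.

42

Let u = 2*s - 1, so du = 2 ds. When s = 0, u = -1; when s = 3, u = 5.
The integral becomes ∫ u**2 du from -1 to 5, with antiderivative u**3/3.
Back in s: F(s) = (2*s - 1)**3/3.
Then F(3) - F(0) = (125/3) - (-1/3) = 42.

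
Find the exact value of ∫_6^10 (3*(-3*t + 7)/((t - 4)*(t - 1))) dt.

Factor the denominator: t**2 - 5*t + 4 = (t - 1)(t - 4).
Partial fractions: 3*(-3*t + 7)/((t - 4)*(t - 1)) = -4/(t - 1) - 5/(t - 4).
An antiderivative is F(t) = -5*log(t - 4) - 4*log(t - 1).
Then F(10) - F(6) = (-13*log(3) - 5*log(2)) - (-4*log(5) - 5*log(2)) = -13*log(3) + 4*log(5).

-13*log(3) + 4*log(5)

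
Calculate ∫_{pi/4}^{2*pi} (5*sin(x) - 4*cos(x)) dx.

An antiderivative is F(x) = -4*sin(x) - 5*cos(x).
Then F(2*pi) - F(pi/4) = (-5) - (-9*sqrt(2)/2) = -5 + 9*sqrt(2)/2.

-5 + 9*sqrt(2)/2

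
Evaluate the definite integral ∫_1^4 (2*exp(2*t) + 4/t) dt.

An antiderivative is F(t) = exp(2*t) + 4*log(t).
Then F(4) - F(1) = (8*log(2) + exp(8)) - (exp(2)) = -exp(2) + 8*log(2) + exp(8).

-exp(2) + 8*log(2) + exp(8)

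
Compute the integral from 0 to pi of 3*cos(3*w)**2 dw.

Use the identity cos^2(3*w) = (1 + cos(6*w))/2.
An antiderivative is F(w) = 3*w/2 + sin(6*w)/4.
Then F(pi) - F(0) = (3*pi/2) - (0) = 3*pi/2.

3*pi/2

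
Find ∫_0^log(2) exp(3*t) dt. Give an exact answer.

7/3

Let u = exp(t), so du = exp(t) dt. When t = 0, u = 1; when t = log(2), u = 2.
The integral becomes ∫ u**2 du from 1 to 2, with antiderivative u**3/3.
Back in t: F(t) = exp(3*t)/3.
Then F(log(2)) - F(0) = (8/3) - (1/3) = 7/3.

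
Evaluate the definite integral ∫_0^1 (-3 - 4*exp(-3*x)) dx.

An antiderivative is F(x) = -3*x + 4*exp(-3*x)/3.
Then F(1) - F(0) = (-3 + 4*exp(-3)/3) - (4/3) = -13/3 + 4*exp(-3)/3.

-13/3 + 4*exp(-3)/3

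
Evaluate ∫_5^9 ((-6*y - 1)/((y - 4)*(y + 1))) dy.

-6*log(5) + log(3)

Factor the denominator: y**2 - 3*y - 4 = (y + 1)(y - 4).
Partial fractions: (-6*y - 1)/((y - 4)*(y + 1)) = -1/(y + 1) - 5/(y - 4).
An antiderivative is F(y) = -5*log(y - 4) - log(y + 1).
Then F(9) - F(5) = (-6*log(5) - log(2)) - (-log(6)) = -6*log(5) + log(3).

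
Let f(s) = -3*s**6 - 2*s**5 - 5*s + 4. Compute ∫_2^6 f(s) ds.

By the power rule, an antiderivative is F(s) = -3*s**7/7 - s**6/3 - 5*s**2/2 + 4*s.
Then F(6) - F(2) = (-949134/7) - (-1642/21) = -2845760/21.

-2845760/21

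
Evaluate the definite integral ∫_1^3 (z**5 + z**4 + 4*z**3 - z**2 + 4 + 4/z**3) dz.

By the power rule, an antiderivative is F(z) = z**6/6 + z**5/5 + z**4 - z**3/3 + 4*z - 2/z**2.
Then F(3) - F(1) = (22849/90) - (91/30) = 11288/45.

11288/45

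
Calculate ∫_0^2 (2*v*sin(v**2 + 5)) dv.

Let u = v**2 + 5, so du = 2*v dv. When v = 0, u = 5; when v = 2, u = 9.
The integral becomes ∫ sin(u) du from 5 to 9, with antiderivative -cos(u).
Back in v: F(v) = -cos(v**2 + 5).
Then F(2) - F(0) = (-cos(9)) - (-cos(5)) = cos(5) - cos(9).

cos(5) - cos(9)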